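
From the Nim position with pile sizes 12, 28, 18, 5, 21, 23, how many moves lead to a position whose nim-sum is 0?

5

Compute the nim-sum pairwise:
12 ^ 28 = 16
16 ^ 18 = 2
2 ^ 5 = 7
7 ^ 21 = 18
18 ^ 23 = 5
The overall nim-sum is X = 5. A pile of size p has a winning move iff p XOR X < p (reduce it to p XOR X).
  12: 12 XOR 5 = 9 < 12 — winning move (to 9).
  28: 28 XOR 5 = 25 < 28 — winning move (to 25).
  18: 18 XOR 5 = 23 ≥ 18 — no move.
  5: 5 XOR 5 = 0 < 5 — winning move (to 0).
  21: 21 XOR 5 = 16 < 21 — winning move (to 16).
  23: 23 XOR 5 = 18 < 23 — winning move (to 18).
That gives 5 winning moves.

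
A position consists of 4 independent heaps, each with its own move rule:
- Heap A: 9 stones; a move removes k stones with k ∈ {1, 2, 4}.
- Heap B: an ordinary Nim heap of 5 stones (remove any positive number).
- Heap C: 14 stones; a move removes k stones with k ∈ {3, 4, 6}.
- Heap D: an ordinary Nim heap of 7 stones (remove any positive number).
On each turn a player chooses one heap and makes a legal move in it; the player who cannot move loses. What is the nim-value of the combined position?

3

Build the Grundy sequence for heap A with g(k) = mex{g(k−s) : s ∈ {1, 2, 4}, s ≤ k}:
g(0) = mex{} = 0
g(1) = mex{0} = 1
g(2) = mex{0,1} = 2
g(3) = mex{1,2} = 0
g(4) = mex{0,2} = 1
g(5) = mex{0,1} = 2
g(6) = mex{1,2} = 0
g(7) = mex{0,2} = 1
g(8) = mex{0,1} = 2
g(9) = mex{1,2} = 0
So g(9) = 0.
Heap B is a plain Nim heap of size 5, so its Grundy value is 5.
Build the Grundy sequence for heap C with g(k) = mex{g(k−s) : s ∈ {3, 4, 6}, s ≤ k}:
g(0) = mex{} = 0
g(1) = mex{} = 0
g(2) = mex{} = 0
g(3) = mex{0} = 1
g(4) = mex{0} = 1
g(5) = mex{0} = 1
g(6) = mex{0,1} = 2
g(7) = mex{0,1} = 2
g(8) = mex{0,1} = 2
g(9) = mex{1,2} = 0
g(10) = mex{1,2} = 0
g(11) = mex{1,2} = 0
g(12) = mex{0,2} = 1
g(13) = mex{0,2} = 1
g(14) = mex{0,2} = 1
So g(14) = 1.
Heap D is a plain Nim heap of size 7, so its Grundy value is 7.
By the Sprague-Grundy theorem, the Grundy value of a sum of independent games is the XOR of the component values.
Combined value = 0 XOR 5 XOR 1 XOR 7 = 3.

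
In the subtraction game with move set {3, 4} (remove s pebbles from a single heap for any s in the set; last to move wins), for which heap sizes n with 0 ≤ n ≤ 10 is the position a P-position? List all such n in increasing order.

0, 1, 2, 7, 8, 9

Build the Grundy sequence with g(k) = mex{g(k−s) : s ∈ {3, 4}, s ≤ k}:
k:     0  1  2  3  4  5  6  7  8  9 10
g(k):  0  0  0  1  1  1  2  0  0  0  1
The P-positions (g = 0) in 0..10 are 0, 1, 2, 7, 8, 9.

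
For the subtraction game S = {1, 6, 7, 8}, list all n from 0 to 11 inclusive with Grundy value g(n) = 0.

0, 2, 4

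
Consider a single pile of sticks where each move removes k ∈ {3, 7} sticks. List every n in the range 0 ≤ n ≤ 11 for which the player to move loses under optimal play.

Build the Grundy sequence with g(k) = mex{g(k−s) : s ∈ {3, 7}, s ≤ k}:
k:     0  1  2  3  4  5  6  7  8  9 10 11
g(k):  0  0  0  1  1  1  0  2  2  1  0  0
The P-positions (g = 0) in 0..11 are 0, 1, 2, 6, 10, 11.

0, 1, 2, 6, 10, 11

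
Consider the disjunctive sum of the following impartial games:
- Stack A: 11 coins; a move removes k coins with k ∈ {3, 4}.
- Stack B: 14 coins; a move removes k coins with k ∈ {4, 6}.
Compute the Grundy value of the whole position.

Grundy values for stack A (subtraction set {3, 4}):
g(0) = mex{} = 0
g(1) = mex{} = 0
g(2) = mex{} = 0
g(3) = mex{0} = 1
g(4) = mex{0} = 1
g(5) = mex{0} = 1
g(6) = mex{0,1} = 2
g(7) = mex{1} = 0
g(8) = mex{1} = 0
g(9) = mex{1,2} = 0
g(10) = mex{0,2} = 1
g(11) = mex{0} = 1
So g(11) = 1.
For stack B, compute g(0), g(1), … with moves {4, 6}:
k:     0  1  2  3  4  5  6  7  8  9 10 11 12 13 14
g(k):  0  0  0  0  1  1  1  1  2  2  0  0  0  0  1
So g(14) = 1.
By the Sprague-Grundy theorem, the Grundy value of a sum of independent games is the XOR of the component values.
Combined value = 1 XOR 1 = 0.

0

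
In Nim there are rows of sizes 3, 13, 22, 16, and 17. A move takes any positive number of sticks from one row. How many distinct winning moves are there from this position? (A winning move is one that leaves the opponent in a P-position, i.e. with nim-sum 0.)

3

In binary:
  00011  (3)
  01101  (13)
  10110  (22)
  10000  (16)
  10001  (17)
  -----
  11001  (25)
The overall nim-sum is X = 25. A row of size p has a winning move iff p XOR X < p (reduce it to p XOR X).
  3: 3 XOR 25 = 26 ≥ 3 — no move.
  13: 13 XOR 25 = 20 ≥ 13 — no move.
  22: 22 XOR 25 = 15 < 22 — winning move (to 15).
  16: 16 XOR 25 = 9 < 16 — winning move (to 9).
  17: 17 XOR 25 = 8 < 17 — winning move (to 8).
That gives 3 winning moves.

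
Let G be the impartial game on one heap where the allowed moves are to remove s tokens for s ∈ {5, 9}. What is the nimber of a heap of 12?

2

Compute g(0), g(1), … for moves {5, 9}:
g(0) = mex{} = 0
g(1) = mex{} = 0
g(2) = mex{} = 0
g(3) = mex{} = 0
g(4) = mex{} = 0
g(5) = mex{0} = 1
g(6) = mex{0} = 1
g(7) = mex{0} = 1
g(8) = mex{0} = 1
g(9) = mex{0} = 1
g(10) = mex{0,1} = 2
g(11) = mex{0,1} = 2
g(12) = mex{0,1} = 2
So g(12) = 2.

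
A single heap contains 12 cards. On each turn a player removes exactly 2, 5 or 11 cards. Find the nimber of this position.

2

Build the Grundy sequence with g(k) = mex{g(k−s) : s ∈ {2, 5, 11}, s ≤ k}:
g(0) = mex{} = 0
g(1) = mex{} = 0
g(2) = mex{0} = 1
g(3) = mex{0} = 1
g(4) = mex{1} = 0
g(5) = mex{0,1} = 2
g(6) = mex{0} = 1
g(7) = mex{1,2} = 0
g(8) = mex{1} = 0
g(9) = mex{0} = 1
g(10) = mex{0,2} = 1
g(11) = mex{0,1} = 2
g(12) = mex{0,1} = 2
So g(12) = 2.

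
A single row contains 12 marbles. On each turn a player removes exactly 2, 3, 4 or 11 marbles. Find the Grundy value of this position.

Grundy values for subtraction set {2, 3, 4, 11}:
g(0) = mex{} = 0
g(1) = mex{} = 0
g(2) = mex{0} = 1
g(3) = mex{0} = 1
g(4) = mex{0,1} = 2
g(5) = mex{0,1} = 2
g(6) = mex{1,2} = 0
g(7) = mex{1,2} = 0
g(8) = mex{0,2} = 1
g(9) = mex{0,2} = 1
g(10) = mex{0,1} = 2
g(11) = mex{0,1} = 2
g(12) = mex{0,1,2} = 3
So g(12) = 3.

3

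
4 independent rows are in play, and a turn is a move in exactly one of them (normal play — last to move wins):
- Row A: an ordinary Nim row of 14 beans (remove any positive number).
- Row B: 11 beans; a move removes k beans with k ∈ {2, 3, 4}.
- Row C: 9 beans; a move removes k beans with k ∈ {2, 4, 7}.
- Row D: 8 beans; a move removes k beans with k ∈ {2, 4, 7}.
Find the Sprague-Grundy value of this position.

13

Row A is a plain Nim row of size 14, so its Grundy value is 14.
For row B, compute g(0), g(1), … with moves {2, 3, 4}:
k:     0  1  2  3  4  5  6  7  8  9 10 11
g(k):  0  0  1  1  2  2  0  0  1  1  2  2
So g(11) = 2.
Grundy values for row C (subtraction set {2, 4, 7}):
k:     0  1  2  3  4  5  6  7  8  9
g(k):  0  0  1  1  2  2  0  3  1  0
So g(9) = 0.
For row D, compute g(0), g(1), … with moves {2, 4, 7}:
k:     0  1  2  3  4  5  6  7  8
g(k):  0  0  1  1  2  2  0  3  1
So g(8) = 1.
By the Sprague-Grundy theorem, the Grundy value of a sum of independent games is the XOR of the component values.
Combined value = 14 XOR 2 XOR 0 XOR 1 = 13.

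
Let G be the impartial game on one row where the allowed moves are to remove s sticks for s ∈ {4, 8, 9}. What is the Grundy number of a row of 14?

Build the Grundy sequence with g(k) = mex{g(k−s) : s ∈ {4, 8, 9}, s ≤ k}:
g(0) = mex{} = 0
g(1) = mex{} = 0
g(2) = mex{} = 0
g(3) = mex{} = 0
g(4) = mex{0} = 1
g(5) = mex{0} = 1
g(6) = mex{0} = 1
g(7) = mex{0} = 1
g(8) = mex{0,1} = 2
g(9) = mex{0,1} = 2
g(10) = mex{0,1} = 2
g(11) = mex{0,1} = 2
g(12) = mex{0,1,2} = 3
g(13) = mex{1,2} = 0
g(14) = mex{1,2} = 0
So g(14) = 0.

0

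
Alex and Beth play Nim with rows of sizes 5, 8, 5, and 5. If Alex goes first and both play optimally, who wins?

Alex wins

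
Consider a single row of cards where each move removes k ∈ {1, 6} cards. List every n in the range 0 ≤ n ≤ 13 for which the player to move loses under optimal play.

0, 2, 4, 7, 9, 11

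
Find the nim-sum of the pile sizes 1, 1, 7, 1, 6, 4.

4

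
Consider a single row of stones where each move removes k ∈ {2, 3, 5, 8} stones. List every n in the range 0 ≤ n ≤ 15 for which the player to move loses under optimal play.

0, 1, 7, 11

Build the Grundy sequence with g(k) = mex{g(k−s) : s ∈ {2, 3, 5, 8}, s ≤ k}:
k:     0  1  2  3  4  5  6  7  8  9 10 11 12 13 14 15
g(k):  0  0  1  1  2  2  3  0  4  1  3  0  4  1  2  2
The P-positions (g = 0) in 0..15 are 0, 1, 7, 11.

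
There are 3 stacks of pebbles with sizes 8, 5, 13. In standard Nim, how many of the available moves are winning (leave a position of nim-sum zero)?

Nim-sum: 8 ⊕ 5 ⊕ 13 = 0.
The nim-sum is already 0, so every move leaves a nonzero nim-sum — there are no winning moves.

0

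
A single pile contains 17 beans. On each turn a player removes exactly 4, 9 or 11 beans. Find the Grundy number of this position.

2

Grundy values for subtraction set {4, 9, 11}:
k:     0  1  2  3  4  5  6  7  8  9 10 11 12 13 14 15 16 17
g(k):  0  0  0  0  1  1  1  1  0  2  2  2  1  3  3  0  0  2
So g(17) = 2.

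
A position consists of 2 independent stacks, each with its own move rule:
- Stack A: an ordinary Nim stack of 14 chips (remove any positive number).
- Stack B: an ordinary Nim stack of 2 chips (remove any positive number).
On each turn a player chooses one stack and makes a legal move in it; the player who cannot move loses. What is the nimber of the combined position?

12

Stack A is a plain Nim stack of size 14, so its Grundy value is 14.
Stack B is a plain Nim stack of size 2, so its Grundy value is 2.
By the Sprague-Grundy theorem, the Grundy value of a sum of independent games is the XOR of the component values.
Combined value = 14 XOR 2 = 12.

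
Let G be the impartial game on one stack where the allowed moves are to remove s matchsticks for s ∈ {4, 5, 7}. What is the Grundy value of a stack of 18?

1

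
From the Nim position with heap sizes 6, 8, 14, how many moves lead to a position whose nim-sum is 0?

Nim-sum: 6 ⊕ 8 ⊕ 14 = 0.
The nim-sum is already 0, so every move leaves a nonzero nim-sum — there are no winning moves.

0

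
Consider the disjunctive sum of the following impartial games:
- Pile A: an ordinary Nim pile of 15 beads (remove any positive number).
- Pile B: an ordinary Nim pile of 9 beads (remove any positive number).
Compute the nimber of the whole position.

6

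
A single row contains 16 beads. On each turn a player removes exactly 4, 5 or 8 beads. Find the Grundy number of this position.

Grundy values for subtraction set {4, 5, 8}:
k:     0  1  2  3  4  5  6  7  8  9 10 11 12 13 14 15 16
g(k):  0  0  0  0  1  1  1  1  2  2  2  2  0  0  0  0  1
So g(16) = 1.

1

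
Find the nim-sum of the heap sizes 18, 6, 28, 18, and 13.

Bitwise XOR of the heap sizes:
  10010  (18)
  00110  (6)
  11100  (28)
  10010  (18)
  01101  (13)
  -----
  10111  (23)

23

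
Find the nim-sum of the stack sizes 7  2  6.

In binary:
  111  (7)
  010  (2)
  110  (6)
  ---
  011  (3)

3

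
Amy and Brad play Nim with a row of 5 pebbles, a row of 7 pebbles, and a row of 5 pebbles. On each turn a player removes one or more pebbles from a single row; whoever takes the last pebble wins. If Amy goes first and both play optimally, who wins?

Amy wins

Compute the nim-sum pairwise:
5 ^ 7 = 2
2 ^ 5 = 7
The nim-sum is 7 ≠ 0, so this is an N-position: the player to move can win; Amy has a winning move.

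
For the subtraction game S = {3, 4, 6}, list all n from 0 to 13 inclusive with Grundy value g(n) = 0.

0, 1, 2, 9, 10, 11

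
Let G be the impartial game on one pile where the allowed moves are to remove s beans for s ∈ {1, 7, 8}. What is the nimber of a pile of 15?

Compute g(0), g(1), … for moves {1, 7, 8}:
k:     0  1  2  3  4  5  6  7  8  9 10 11 12 13 14 15
g(k):  0  1  0  1  0  1  0  1  2  3  2  3  2  3  2  0
So g(15) = 0.

0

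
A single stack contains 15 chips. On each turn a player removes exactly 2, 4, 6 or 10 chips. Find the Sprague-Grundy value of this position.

3

Compute g(0), g(1), … for moves {2, 4, 6, 10}:
k:     0  1  2  3  4  5  6  7  8  9 10 11 12 13 14 15
g(k):  0  0  1  1  2  2  3  3  0  0  1  1  2  2  3  3
So g(15) = 3.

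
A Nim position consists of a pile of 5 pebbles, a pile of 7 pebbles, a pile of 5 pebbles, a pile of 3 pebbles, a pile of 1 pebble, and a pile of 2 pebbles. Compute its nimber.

7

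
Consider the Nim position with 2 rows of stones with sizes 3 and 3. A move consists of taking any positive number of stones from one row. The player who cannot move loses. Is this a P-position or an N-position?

P-position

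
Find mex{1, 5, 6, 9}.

0 is not in the set, so the mex is 0.

0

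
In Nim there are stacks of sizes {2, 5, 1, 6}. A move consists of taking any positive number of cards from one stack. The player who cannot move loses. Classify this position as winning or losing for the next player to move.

Losing position

In binary:
  010  (2)
  101  (5)
  001  (1)
  110  (6)
  ---
  000  (0)
The nim-sum is 0, so this is a P-position: the player to move is in a losing position under optimal play.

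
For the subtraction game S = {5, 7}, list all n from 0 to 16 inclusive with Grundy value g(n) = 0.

0, 1, 2, 3, 4, 12, 13, 14, 15, 16

Grundy values for subtraction set {5, 7}:
k:     0  1  2  3  4  5  6  7  8  9 10 11 12 13 14 15 16
g(k):  0  0  0  0  0  1  1  1  1  1  2  2  0  0  0  0  0
The P-positions (g = 0) in 0..16 are 0, 1, 2, 3, 4, 12, 13, 14, 15, 16.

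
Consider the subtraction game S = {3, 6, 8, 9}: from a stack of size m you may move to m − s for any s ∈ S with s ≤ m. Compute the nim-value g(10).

3

Grundy values for subtraction set {3, 6, 8, 9}:
g(0) = mex{} = 0
g(1) = mex{} = 0
g(2) = mex{} = 0
g(3) = mex{0} = 1
g(4) = mex{0} = 1
g(5) = mex{0} = 1
g(6) = mex{0,1} = 2
g(7) = mex{0,1} = 2
g(8) = mex{0,1} = 2
g(9) = mex{0,1,2} = 3
g(10) = mex{0,1,2} = 3
So g(10) = 3.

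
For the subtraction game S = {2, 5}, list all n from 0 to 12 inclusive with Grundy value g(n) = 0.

0, 1, 4, 7, 8, 11

Build the Grundy sequence with g(k) = mex{g(k−s) : s ∈ {2, 5}, s ≤ k}:
g(0) = mex{} = 0
g(1) = mex{} = 0
g(2) = mex{0} = 1
g(3) = mex{0} = 1
g(4) = mex{1} = 0
g(5) = mex{0,1} = 2
g(6) = mex{0} = 1
g(7) = mex{1,2} = 0
g(8) = mex{1} = 0
g(9) = mex{0} = 1
g(10) = mex{0,2} = 1
g(11) = mex{1} = 0
g(12) = mex{0,1} = 2
The P-positions (g = 0) in 0..12 are 0, 1, 4, 7, 8, 11.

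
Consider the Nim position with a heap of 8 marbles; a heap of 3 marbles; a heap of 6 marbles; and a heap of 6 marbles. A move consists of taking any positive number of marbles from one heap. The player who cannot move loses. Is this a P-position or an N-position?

Write each in binary and XOR column by column:
  1000  (8)
  0011  (3)
  0110  (6)
  0110  (6)
  ----
  1011  (11)
The nim-sum is 11 ≠ 0, so this is an N-position: the player to move can win.

N-position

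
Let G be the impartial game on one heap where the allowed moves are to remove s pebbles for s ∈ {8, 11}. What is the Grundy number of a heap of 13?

Compute g(0), g(1), … for moves {8, 11}:
g(0) = mex{} = 0
g(1) = mex{} = 0
g(2) = mex{} = 0
g(3) = mex{} = 0
g(4) = mex{} = 0
g(5) = mex{} = 0
g(6) = mex{} = 0
g(7) = mex{} = 0
g(8) = mex{0} = 1
g(9) = mex{0} = 1
g(10) = mex{0} = 1
g(11) = mex{0} = 1
g(12) = mex{0} = 1
g(13) = mex{0} = 1
So g(13) = 1.

1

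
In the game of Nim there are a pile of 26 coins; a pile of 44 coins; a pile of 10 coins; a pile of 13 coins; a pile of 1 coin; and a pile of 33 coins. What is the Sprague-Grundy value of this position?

17

Write each in binary and XOR column by column:
  011010  (26)
  101100  (44)
  001010  (10)
  001101  (13)
  000001  (1)
  100001  (33)
  ------
  010001  (17)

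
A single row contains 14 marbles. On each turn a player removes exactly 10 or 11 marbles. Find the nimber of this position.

1

Build the Grundy sequence with g(k) = mex{g(k−s) : s ∈ {10, 11}, s ≤ k}:
k:     0  1  2  3  4  5  6  7  8  9 10 11 12 13 14
g(k):  0  0  0  0  0  0  0  0  0  0  1  1  1  1  1
So g(14) = 1.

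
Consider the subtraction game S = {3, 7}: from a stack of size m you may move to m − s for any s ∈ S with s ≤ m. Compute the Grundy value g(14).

1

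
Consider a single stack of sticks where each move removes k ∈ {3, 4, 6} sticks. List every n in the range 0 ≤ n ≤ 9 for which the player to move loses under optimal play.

0, 1, 2, 9

Compute g(0), g(1), … for moves {3, 4, 6}:
g(0) = mex{} = 0
g(1) = mex{} = 0
g(2) = mex{} = 0
g(3) = mex{0} = 1
g(4) = mex{0} = 1
g(5) = mex{0} = 1
g(6) = mex{0,1} = 2
g(7) = mex{0,1} = 2
g(8) = mex{0,1} = 2
g(9) = mex{1,2} = 0
The P-positions (g = 0) in 0..9 are 0, 1, 2, 9.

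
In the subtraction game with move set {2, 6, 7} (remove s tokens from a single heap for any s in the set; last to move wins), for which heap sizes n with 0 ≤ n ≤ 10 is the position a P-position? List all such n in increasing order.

Grundy values for subtraction set {2, 6, 7}:
k:     0  1  2  3  4  5  6  7  8  9 10
g(k):  0  0  1  1  0  0  1  1  2  0  3
The P-positions (g = 0) in 0..10 are 0, 1, 4, 5, 9.

0, 1, 4, 5, 9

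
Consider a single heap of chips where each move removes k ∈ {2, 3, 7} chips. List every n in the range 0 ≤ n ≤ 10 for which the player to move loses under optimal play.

0, 1, 5, 6, 10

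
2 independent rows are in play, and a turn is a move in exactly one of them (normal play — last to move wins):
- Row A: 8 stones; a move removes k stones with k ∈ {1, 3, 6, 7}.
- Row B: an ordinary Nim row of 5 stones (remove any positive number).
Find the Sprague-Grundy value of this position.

For row A, compute g(0), g(1), … with moves {1, 3, 6, 7}:
k:     0  1  2  3  4  5  6  7  8
g(k):  0  1  0  1  0  1  2  3  2
So g(8) = 2.
Row B is a plain Nim row of size 5, so its Grundy value is 5.
By the Sprague-Grundy theorem, the Grundy value of a sum of independent games is the XOR of the component values.
Combined value = 2 ⊕ 5 = 7.

7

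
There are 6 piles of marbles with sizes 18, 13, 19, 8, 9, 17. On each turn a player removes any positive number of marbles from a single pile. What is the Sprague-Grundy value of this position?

28

Nim-sum: 18 ⊕ 13 ⊕ 19 ⊕ 8 ⊕ 9 ⊕ 17 = 28.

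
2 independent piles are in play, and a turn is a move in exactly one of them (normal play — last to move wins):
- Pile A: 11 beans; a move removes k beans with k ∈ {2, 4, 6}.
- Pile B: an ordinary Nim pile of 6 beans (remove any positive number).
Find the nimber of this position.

Grundy values for pile A (subtraction set {2, 4, 6}):
k:     0  1  2  3  4  5  6  7  8  9 10 11
g(k):  0  0  1  1  2  2  3  3  0  0  1  1
So g(11) = 1.
Pile B is a plain Nim pile of size 6, so its Grundy value is 6.
The value of a disjunctive sum is the nim-sum of the parts.
Combined value = 1 ⊕ 6 = 7.

7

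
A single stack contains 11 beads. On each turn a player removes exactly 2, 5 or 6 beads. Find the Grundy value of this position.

0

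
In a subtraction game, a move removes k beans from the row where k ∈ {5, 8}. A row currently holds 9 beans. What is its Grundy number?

Compute g(0), g(1), … for moves {5, 8}:
k:     0  1  2  3  4  5  6  7  8  9
g(k):  0  0  0  0  0  1  1  1  1  1
So g(9) = 1.

1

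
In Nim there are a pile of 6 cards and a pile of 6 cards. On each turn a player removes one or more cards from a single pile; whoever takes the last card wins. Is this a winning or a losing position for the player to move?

Nim-sum: 6 XOR 6 = 0.
The nim-sum is 0, so this is a P-position: the player to move is in a losing position under optimal play.

Losing position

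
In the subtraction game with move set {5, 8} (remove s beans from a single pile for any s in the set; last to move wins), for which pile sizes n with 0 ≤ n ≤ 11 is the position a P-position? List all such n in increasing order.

0, 1, 2, 3, 4

Grundy values for subtraction set {5, 8}:
k:     0  1  2  3  4  5  6  7  8  9 10 11
g(k):  0  0  0  0  0  1  1  1  1  1  2  2
The P-positions (g = 0) in 0..11 are 0, 1, 2, 3, 4.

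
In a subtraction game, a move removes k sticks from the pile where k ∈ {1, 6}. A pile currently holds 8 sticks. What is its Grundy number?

Compute g(0), g(1), … for moves {1, 6}:
g(0) = mex{} = 0
g(1) = mex{0} = 1
g(2) = mex{1} = 0
g(3) = mex{0} = 1
g(4) = mex{1} = 0
g(5) = mex{0} = 1
g(6) = mex{0,1} = 2
g(7) = mex{1,2} = 0
g(8) = mex{0} = 1
So g(8) = 1.

1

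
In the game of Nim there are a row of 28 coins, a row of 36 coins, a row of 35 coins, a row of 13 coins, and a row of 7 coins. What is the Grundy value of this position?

Bitwise XOR of the heap sizes:
  011100  (28)
  100100  (36)
  100011  (35)
  001101  (13)
  000111  (7)
  ------
  010001  (17)

17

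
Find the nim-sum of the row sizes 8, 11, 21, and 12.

26

Compute the nim-sum pairwise:
8 ^ 11 = 3
3 ^ 21 = 22
22 ^ 12 = 26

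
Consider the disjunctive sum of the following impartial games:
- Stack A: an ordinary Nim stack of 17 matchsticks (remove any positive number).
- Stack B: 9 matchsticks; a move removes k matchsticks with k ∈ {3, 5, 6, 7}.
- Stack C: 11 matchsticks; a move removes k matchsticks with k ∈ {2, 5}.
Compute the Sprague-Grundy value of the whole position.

18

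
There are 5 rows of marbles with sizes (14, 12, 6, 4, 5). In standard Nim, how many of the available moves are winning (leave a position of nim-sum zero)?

Nim-sum: 14 XOR 12 XOR 6 XOR 4 XOR 5 = 5.
The overall nim-sum is X = 5. A row of size p has a winning move iff p XOR X < p (reduce it to p XOR X).
  14: 14 XOR 5 = 11 < 14 — winning move (to 11).
  12: 12 XOR 5 = 9 < 12 — winning move (to 9).
  6: 6 XOR 5 = 3 < 6 — winning move (to 3).
  4: 4 XOR 5 = 1 < 4 — winning move (to 1).
  5: 5 XOR 5 = 0 < 5 — winning move (to 0).
That gives 5 winning moves.

5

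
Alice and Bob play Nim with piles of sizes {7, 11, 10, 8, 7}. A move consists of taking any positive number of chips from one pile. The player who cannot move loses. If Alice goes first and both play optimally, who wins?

Alice wins

Nim-sum: 7 XOR 11 XOR 10 XOR 8 XOR 7 = 9.
The nim-sum is 9 ≠ 0, so this is an N-position: the player to move can win; Alice has a winning move.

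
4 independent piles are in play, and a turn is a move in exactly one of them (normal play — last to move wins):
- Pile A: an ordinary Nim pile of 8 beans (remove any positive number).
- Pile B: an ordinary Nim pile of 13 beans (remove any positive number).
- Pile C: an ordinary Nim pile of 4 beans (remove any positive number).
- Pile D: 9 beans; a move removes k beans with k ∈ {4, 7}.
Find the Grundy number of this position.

3

Pile A is a plain Nim pile of size 8, so its Grundy value is 8.
Pile B is a plain Nim pile of size 13, so its Grundy value is 13.
Pile C is a plain Nim pile of size 4, so its Grundy value is 4.
Build the Grundy sequence for pile D with g(k) = mex{g(k−s) : s ∈ {4, 7}, s ≤ k}:
g(0) = mex{} = 0
g(1) = mex{} = 0
g(2) = mex{} = 0
g(3) = mex{} = 0
g(4) = mex{0} = 1
g(5) = mex{0} = 1
g(6) = mex{0} = 1
g(7) = mex{0} = 1
g(8) = mex{0,1} = 2
g(9) = mex{0,1} = 2
So g(9) = 2.
By the Sprague-Grundy theorem, the Grundy value of a sum of independent games is the XOR of the component values.
Combined value = 8 ⊕ 13 ⊕ 4 ⊕ 2 = 3.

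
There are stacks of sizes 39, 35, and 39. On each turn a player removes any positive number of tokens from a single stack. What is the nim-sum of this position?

Compute the nim-sum pairwise:
39 XOR 35 = 4
4 XOR 39 = 35

35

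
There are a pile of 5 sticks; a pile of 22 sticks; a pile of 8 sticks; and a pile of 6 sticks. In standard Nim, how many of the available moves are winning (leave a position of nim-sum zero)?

1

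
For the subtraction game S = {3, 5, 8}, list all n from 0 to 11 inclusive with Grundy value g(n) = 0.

0, 1, 2, 11

Grundy values for subtraction set {3, 5, 8}:
g(0) = mex{} = 0
g(1) = mex{} = 0
g(2) = mex{} = 0
g(3) = mex{0} = 1
g(4) = mex{0} = 1
g(5) = mex{0} = 1
g(6) = mex{0,1} = 2
g(7) = mex{0,1} = 2
g(8) = mex{0,1} = 2
g(9) = mex{0,1,2} = 3
g(10) = mex{0,1,2} = 3
g(11) = mex{1,2} = 0
The P-positions (g = 0) in 0..11 are 0, 1, 2, 11.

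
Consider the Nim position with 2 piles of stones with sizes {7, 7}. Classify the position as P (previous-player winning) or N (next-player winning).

Compute the nim-sum pairwise:
7 ⊕ 7 = 0
The nim-sum is 0, so this is a P-position: the player to move is in a losing position under optimal play.

P-position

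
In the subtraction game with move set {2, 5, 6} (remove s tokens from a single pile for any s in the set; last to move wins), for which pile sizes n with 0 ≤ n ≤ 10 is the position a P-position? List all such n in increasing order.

0, 1, 4, 8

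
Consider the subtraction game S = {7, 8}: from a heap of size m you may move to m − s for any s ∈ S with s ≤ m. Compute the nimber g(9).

1

Build the Grundy sequence with g(k) = mex{g(k−s) : s ∈ {7, 8}, s ≤ k}:
k:     0  1  2  3  4  5  6  7  8  9
g(k):  0  0  0  0  0  0  0  1  1  1
So g(9) = 1.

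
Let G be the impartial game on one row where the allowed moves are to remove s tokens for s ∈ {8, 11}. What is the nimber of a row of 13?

1

Build the Grundy sequence with g(k) = mex{g(k−s) : s ∈ {8, 11}, s ≤ k}:
k:     0  1  2  3  4  5  6  7  8  9 10 11 12 13
g(k):  0  0  0  0  0  0  0  0  1  1  1  1  1  1
So g(13) = 1.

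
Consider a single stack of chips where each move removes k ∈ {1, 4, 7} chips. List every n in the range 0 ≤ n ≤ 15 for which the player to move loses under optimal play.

0, 2, 5, 8, 10, 13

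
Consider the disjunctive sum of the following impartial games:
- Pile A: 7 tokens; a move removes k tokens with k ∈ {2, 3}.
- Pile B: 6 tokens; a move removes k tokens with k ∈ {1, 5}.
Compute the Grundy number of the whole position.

1

Grundy values for pile A (subtraction set {2, 3}):
g(0) = mex{} = 0
g(1) = mex{} = 0
g(2) = mex{0} = 1
g(3) = mex{0} = 1
g(4) = mex{0,1} = 2
g(5) = mex{1} = 0
g(6) = mex{1,2} = 0
g(7) = mex{0,2} = 1
So g(7) = 1.
Build the Grundy sequence for pile B with g(k) = mex{g(k−s) : s ∈ {1, 5}, s ≤ k}:
k:     0  1  2  3  4  5  6
g(k):  0  1  0  1  0  1  0
So g(6) = 0.
By the Sprague-Grundy theorem, the Grundy value of a sum of independent games is the XOR of the component values.
Combined value = 1 ⊕ 0 = 1.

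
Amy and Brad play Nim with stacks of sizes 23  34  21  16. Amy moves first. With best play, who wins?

Amy wins

Nim-sum: 23 ^ 34 ^ 21 ^ 16 = 48.
The nim-sum is 48 ≠ 0, so this is an N-position: the player to move can win; Amy has a winning move.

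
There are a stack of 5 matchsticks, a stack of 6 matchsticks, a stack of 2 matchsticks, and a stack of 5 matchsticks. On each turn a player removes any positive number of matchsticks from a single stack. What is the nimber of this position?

4

Compute the nim-sum pairwise:
5 XOR 6 = 3
3 XOR 2 = 1
1 XOR 5 = 4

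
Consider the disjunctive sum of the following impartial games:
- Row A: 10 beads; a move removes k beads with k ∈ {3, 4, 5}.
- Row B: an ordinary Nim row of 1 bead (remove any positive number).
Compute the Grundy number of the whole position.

1

Grundy values for row A (subtraction set {3, 4, 5}):
g(0) = mex{} = 0
g(1) = mex{} = 0
g(2) = mex{} = 0
g(3) = mex{0} = 1
g(4) = mex{0} = 1
g(5) = mex{0} = 1
g(6) = mex{0,1} = 2
g(7) = mex{0,1} = 2
g(8) = mex{1} = 0
g(9) = mex{1,2} = 0
g(10) = mex{1,2} = 0
So g(10) = 0.
Row B is a plain Nim row of size 1, so its Grundy value is 1.
By the Sprague-Grundy theorem, the Grundy value of a sum of independent games is the XOR of the component values.
Combined value = 0 ⊕ 1 = 1.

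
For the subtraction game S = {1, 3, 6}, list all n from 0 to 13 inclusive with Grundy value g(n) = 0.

0, 2, 4, 9, 11, 13

Build the Grundy sequence with g(k) = mex{g(k−s) : s ∈ {1, 3, 6}, s ≤ k}:
g(0) = mex{} = 0
g(1) = mex{0} = 1
g(2) = mex{1} = 0
g(3) = mex{0} = 1
g(4) = mex{1} = 0
g(5) = mex{0} = 1
g(6) = mex{0,1} = 2
g(7) = mex{0,1,2} = 3
g(8) = mex{0,1,3} = 2
g(9) = mex{1,2} = 0
g(10) = mex{0,3} = 1
g(11) = mex{1,2} = 0
g(12) = mex{0,2} = 1
g(13) = mex{1,3} = 0
The P-positions (g = 0) in 0..13 are 0, 2, 4, 9, 11, 13.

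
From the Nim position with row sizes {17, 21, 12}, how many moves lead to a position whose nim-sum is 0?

1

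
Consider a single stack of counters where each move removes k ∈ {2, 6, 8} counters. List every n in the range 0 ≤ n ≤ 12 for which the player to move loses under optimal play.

0, 1, 4, 5

Grundy values for subtraction set {2, 6, 8}:
k:     0  1  2  3  4  5  6  7  8  9 10 11 12
g(k):  0  0  1  1  0  0  1  1  2  2  3  3  2
The P-positions (g = 0) in 0..12 are 0, 1, 4, 5.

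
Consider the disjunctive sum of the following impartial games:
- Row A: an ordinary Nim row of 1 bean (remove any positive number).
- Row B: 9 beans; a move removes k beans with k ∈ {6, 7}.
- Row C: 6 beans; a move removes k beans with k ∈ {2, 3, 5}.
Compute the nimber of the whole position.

3

Row A is a plain Nim row of size 1, so its Grundy value is 1.
For row B, compute g(0), g(1), … with moves {6, 7}:
g(0) = mex{} = 0
g(1) = mex{} = 0
g(2) = mex{} = 0
g(3) = mex{} = 0
g(4) = mex{} = 0
g(5) = mex{} = 0
g(6) = mex{0} = 1
g(7) = mex{0} = 1
g(8) = mex{0} = 1
g(9) = mex{0} = 1
So g(9) = 1.
Grundy values for row C (subtraction set {2, 3, 5}):
k:     0  1  2  3  4  5  6
g(k):  0  0  1  1  2  2  3
So g(6) = 3.
The value of a disjunctive sum is the nim-sum of the parts.
Combined value = 1 XOR 1 XOR 3 = 3.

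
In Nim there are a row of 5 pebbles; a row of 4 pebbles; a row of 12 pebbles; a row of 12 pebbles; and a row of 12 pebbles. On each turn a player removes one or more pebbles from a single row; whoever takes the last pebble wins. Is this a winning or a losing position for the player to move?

Winning position

Nim-sum: 5 XOR 4 XOR 12 XOR 12 XOR 12 = 13.
The nim-sum is 13 ≠ 0, so this is an N-position: the player to move can win.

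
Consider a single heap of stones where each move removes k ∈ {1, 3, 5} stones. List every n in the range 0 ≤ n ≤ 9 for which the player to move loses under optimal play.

0, 2, 4, 6, 8

Grundy values for subtraction set {1, 3, 5}:
g(0) = mex{} = 0
g(1) = mex{0} = 1
g(2) = mex{1} = 0
g(3) = mex{0} = 1
g(4) = mex{1} = 0
g(5) = mex{0} = 1
g(6) = mex{1} = 0
g(7) = mex{0} = 1
g(8) = mex{1} = 0
g(9) = mex{0} = 1
The P-positions (g = 0) in 0..9 are 0, 2, 4, 6, 8.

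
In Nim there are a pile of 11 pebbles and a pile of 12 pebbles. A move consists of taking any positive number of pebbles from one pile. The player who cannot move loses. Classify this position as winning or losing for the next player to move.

Winning position

Bitwise XOR of the heap sizes:
  1011  (11)
  1100  (12)
  ----
  0111  (7)
The nim-sum is 7 ≠ 0, so this is an N-position: the player to move can win.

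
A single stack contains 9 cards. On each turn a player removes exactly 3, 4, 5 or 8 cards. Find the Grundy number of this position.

Build the Grundy sequence with g(k) = mex{g(k−s) : s ∈ {3, 4, 5, 8}, s ≤ k}:
k:     0  1  2  3  4  5  6  7  8  9
g(k):  0  0  0  1  1  1  2  2  2  3
So g(9) = 3.

3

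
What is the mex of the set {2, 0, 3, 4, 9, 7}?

1

0 is in the set but 1 is not, so the mex is 1.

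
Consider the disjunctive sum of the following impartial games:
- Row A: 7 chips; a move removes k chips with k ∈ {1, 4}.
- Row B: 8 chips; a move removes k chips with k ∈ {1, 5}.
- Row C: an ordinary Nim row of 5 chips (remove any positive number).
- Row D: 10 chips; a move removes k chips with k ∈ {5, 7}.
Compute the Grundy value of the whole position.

7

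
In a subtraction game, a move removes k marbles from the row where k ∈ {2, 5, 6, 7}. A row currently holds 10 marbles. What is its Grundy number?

3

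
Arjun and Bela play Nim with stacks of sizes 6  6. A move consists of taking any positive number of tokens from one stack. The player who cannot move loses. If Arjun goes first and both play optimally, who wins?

Compute the nim-sum pairwise:
6 XOR 6 = 0
The nim-sum is 0, so this is a P-position: the player to move is in a losing position under optimal play; Arjun is about to move from it and so loses — Bela wins.

Bela wins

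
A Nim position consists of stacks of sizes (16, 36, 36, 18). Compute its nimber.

Nim-sum: 16 ^ 36 ^ 36 ^ 18 = 2.

2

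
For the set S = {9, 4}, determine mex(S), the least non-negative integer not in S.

0 is not in the set, so the mex is 0.

0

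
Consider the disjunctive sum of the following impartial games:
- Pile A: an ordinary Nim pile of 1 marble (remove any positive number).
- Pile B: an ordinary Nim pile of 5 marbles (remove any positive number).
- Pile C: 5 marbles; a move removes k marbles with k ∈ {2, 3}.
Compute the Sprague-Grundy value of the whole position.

4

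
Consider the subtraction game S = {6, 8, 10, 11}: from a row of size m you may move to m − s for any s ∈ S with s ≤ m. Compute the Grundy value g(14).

Build the Grundy sequence with g(k) = mex{g(k−s) : s ∈ {6, 8, 10, 11}, s ≤ k}:
g(0) = mex{} = 0
g(1) = mex{} = 0
g(2) = mex{} = 0
g(3) = mex{} = 0
g(4) = mex{} = 0
g(5) = mex{} = 0
g(6) = mex{0} = 1
g(7) = mex{0} = 1
g(8) = mex{0} = 1
g(9) = mex{0} = 1
g(10) = mex{0} = 1
g(11) = mex{0} = 1
g(12) = mex{0,1} = 2
g(13) = mex{0,1} = 2
g(14) = mex{0,1} = 2
So g(14) = 2.

2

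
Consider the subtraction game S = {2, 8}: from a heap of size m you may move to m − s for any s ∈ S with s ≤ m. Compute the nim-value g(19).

2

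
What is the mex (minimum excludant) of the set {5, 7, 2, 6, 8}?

0 is not in the set, so the mex is 0.

0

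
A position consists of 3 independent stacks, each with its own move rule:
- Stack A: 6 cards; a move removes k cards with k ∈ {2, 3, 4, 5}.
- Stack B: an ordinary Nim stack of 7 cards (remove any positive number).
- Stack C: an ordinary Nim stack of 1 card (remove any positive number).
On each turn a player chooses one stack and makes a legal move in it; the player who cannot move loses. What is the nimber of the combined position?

5

Grundy values for stack A (subtraction set {2, 3, 4, 5}):
g(0) = mex{} = 0
g(1) = mex{} = 0
g(2) = mex{0} = 1
g(3) = mex{0} = 1
g(4) = mex{0,1} = 2
g(5) = mex{0,1} = 2
g(6) = mex{0,1,2} = 3
So g(6) = 3.
Stack B is a plain Nim stack of size 7, so its Grundy value is 7.
Stack C is a plain Nim stack of size 1, so its Grundy value is 1.
By the Sprague-Grundy theorem, the Grundy value of a sum of independent games is the XOR of the component values.
Combined value = 3 ⊕ 7 ⊕ 1 = 5.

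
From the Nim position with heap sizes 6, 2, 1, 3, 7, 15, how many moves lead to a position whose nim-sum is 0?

1

Compute the nim-sum pairwise:
6 ^ 2 = 4
4 ^ 1 = 5
5 ^ 3 = 6
6 ^ 7 = 1
1 ^ 15 = 14
The overall nim-sum is X = 14. A heap of size p has a winning move iff p XOR X < p (reduce it to p XOR X).
  6: 6 XOR 14 = 8 ≥ 6 — no move.
  2: 2 XOR 14 = 12 ≥ 2 — no move.
  1: 1 XOR 14 = 15 ≥ 1 — no move.
  3: 3 XOR 14 = 13 ≥ 3 — no move.
  7: 7 XOR 14 = 9 ≥ 7 — no move.
  15: 15 XOR 14 = 1 < 15 — winning move (to 1).
That gives 1 winning move.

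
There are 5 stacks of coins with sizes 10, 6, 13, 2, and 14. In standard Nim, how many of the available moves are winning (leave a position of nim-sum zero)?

3

Compute the nim-sum pairwise:
10 ⊕ 6 = 12
12 ⊕ 13 = 1
1 ⊕ 2 = 3
3 ⊕ 14 = 13
The overall nim-sum is X = 13. A stack of size p has a winning move iff p XOR X < p (reduce it to p XOR X).
  10: 10 XOR 13 = 7 < 10 — winning move (to 7).
  6: 6 XOR 13 = 11 ≥ 6 — no move.
  13: 13 XOR 13 = 0 < 13 — winning move (to 0).
  2: 2 XOR 13 = 15 ≥ 2 — no move.
  14: 14 XOR 13 = 3 < 14 — winning move (to 3).
That gives 3 winning moves.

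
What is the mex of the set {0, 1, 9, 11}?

The values 0, 1 are all present; 2 is the first non-negative integer missing from the set.

2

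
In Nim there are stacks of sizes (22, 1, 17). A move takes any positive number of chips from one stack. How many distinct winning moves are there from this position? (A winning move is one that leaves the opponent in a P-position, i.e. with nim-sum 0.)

Bitwise XOR of the heap sizes:
  10110  (22)
  00001  (1)
  10001  (17)
  -----
  00110  (6)
The overall nim-sum is X = 6. A stack of size p has a winning move iff p XOR X < p (reduce it to p XOR X).
  22: 22 XOR 6 = 16 < 22 — winning move (to 16).
  1: 1 XOR 6 = 7 ≥ 1 — no move.
  17: 17 XOR 6 = 23 ≥ 17 — no move.
That gives 1 winning move.

1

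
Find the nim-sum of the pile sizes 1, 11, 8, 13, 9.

6

Write each in binary and XOR column by column:
  0001  (1)
  1011  (11)
  1000  (8)
  1101  (13)
  1001  (9)
  ----
  0110  (6)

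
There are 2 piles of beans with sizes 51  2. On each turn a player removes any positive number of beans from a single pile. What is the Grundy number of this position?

49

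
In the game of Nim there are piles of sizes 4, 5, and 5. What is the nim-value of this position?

4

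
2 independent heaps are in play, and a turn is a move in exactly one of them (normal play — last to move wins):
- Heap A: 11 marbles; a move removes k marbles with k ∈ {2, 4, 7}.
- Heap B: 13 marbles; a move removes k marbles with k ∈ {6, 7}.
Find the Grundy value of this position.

1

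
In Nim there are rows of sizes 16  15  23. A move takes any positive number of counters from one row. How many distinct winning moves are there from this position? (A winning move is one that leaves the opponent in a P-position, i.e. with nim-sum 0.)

Compute the nim-sum pairwise:
16 XOR 15 = 31
31 XOR 23 = 8
The overall nim-sum is X = 8. A row of size p has a winning move iff p XOR X < p (reduce it to p XOR X).
  16: 16 XOR 8 = 24 ≥ 16 — no move.
  15: 15 XOR 8 = 7 < 15 — winning move (to 7).
  23: 23 XOR 8 = 31 ≥ 23 — no move.
That gives 1 winning move.

1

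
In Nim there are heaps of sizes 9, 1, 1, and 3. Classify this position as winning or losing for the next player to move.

Winning position

Bitwise XOR of the heap sizes:
  1001  (9)
  0001  (1)
  0001  (1)
  0011  (3)
  ----
  1010  (10)
The nim-sum is 10 ≠ 0, so this is an N-position: the player to move can win.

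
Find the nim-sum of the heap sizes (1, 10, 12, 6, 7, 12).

10

Compute the nim-sum pairwise:
1 XOR 10 = 11
11 XOR 12 = 7
7 XOR 6 = 1
1 XOR 7 = 6
6 XOR 12 = 10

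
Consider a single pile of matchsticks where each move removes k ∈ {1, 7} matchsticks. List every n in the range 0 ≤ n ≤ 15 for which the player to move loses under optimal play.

0, 2, 4, 6, 8, 10, 12, 14

Grundy values for subtraction set {1, 7}:
k:     0  1  2  3  4  5  6  7  8  9 10 11 12 13 14 15
g(k):  0  1  0  1  0  1  0  1  0  1  0  1  0  1  0  1
The P-positions (g = 0) in 0..15 are 0, 2, 4, 6, 8, 10, 12, 14.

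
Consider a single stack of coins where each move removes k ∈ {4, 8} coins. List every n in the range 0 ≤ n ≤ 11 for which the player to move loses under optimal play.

0, 1, 2, 3

Grundy values for subtraction set {4, 8}:
g(0) = mex{} = 0
g(1) = mex{} = 0
g(2) = mex{} = 0
g(3) = mex{} = 0
g(4) = mex{0} = 1
g(5) = mex{0} = 1
g(6) = mex{0} = 1
g(7) = mex{0} = 1
g(8) = mex{0,1} = 2
g(9) = mex{0,1} = 2
g(10) = mex{0,1} = 2
g(11) = mex{0,1} = 2
The P-positions (g = 0) in 0..11 are 0, 1, 2, 3.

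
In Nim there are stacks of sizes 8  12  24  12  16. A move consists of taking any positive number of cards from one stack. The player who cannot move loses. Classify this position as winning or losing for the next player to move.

Losing position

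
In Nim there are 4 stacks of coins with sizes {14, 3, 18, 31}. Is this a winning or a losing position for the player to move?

Write each in binary and XOR column by column:
  01110  (14)
  00011  (3)
  10010  (18)
  11111  (31)
  -----
  00000  (0)
The nim-sum is 0, so this is a P-position: the player to move is in a losing position under optimal play.

Losing position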